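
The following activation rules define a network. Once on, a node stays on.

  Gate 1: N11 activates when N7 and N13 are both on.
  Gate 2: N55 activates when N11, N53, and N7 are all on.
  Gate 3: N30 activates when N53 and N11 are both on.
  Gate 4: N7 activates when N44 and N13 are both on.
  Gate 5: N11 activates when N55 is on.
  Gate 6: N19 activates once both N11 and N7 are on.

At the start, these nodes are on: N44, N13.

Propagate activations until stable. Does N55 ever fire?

N55 would need N11, N53, and N7 (Gate 2), but N53 never turns on.

No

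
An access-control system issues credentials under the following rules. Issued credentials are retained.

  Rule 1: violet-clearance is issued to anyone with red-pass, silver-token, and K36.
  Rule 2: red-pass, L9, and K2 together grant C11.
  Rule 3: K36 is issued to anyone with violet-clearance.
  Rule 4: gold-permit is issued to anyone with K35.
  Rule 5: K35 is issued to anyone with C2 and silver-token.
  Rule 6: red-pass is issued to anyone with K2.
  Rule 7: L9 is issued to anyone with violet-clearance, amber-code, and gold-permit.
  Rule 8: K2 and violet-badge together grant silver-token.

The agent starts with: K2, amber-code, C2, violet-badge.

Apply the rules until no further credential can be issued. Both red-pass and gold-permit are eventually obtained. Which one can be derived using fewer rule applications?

red-pass: Holding K2 grants red-pass (Rule 6). [1 rule application]
gold-permit: Holding K2 and violet-badge grants silver-token (Rule 8). Holding C2 and silver-token grants K35 (Rule 5). Holding K35 grants gold-permit (Rule 4). [3 rule applications]
red-pass needs fewer.

red-pass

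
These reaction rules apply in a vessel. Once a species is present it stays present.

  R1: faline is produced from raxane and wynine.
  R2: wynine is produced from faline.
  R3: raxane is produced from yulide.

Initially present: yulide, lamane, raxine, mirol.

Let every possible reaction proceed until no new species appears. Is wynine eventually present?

wynine would need faline (R2), but faline never forms.

No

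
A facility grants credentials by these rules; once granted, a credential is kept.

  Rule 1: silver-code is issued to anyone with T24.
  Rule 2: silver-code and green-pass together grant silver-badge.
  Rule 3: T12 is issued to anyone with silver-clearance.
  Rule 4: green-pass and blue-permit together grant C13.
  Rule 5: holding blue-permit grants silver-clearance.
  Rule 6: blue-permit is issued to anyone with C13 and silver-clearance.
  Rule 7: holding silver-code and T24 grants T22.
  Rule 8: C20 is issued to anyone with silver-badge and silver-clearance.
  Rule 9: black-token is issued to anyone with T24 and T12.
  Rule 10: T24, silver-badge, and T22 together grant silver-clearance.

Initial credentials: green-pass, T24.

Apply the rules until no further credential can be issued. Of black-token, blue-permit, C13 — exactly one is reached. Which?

black-token

Holding T24 grants silver-code (Rule 1).
Holding silver-code and T24 grants T22 (Rule 7).
Holding silver-code and green-pass grants silver-badge (Rule 2).
Holding T24, silver-badge, and T22 grants silver-clearance (Rule 10).
Holding silver-clearance grants T12 (Rule 3).
Holding T24 and T12 grants black-token (Rule 9).
blue-permit would need C13 and silver-clearance (Rule 6), but C13 is never granted. C13 would need green-pass and blue-permit (Rule 4), but blue-permit is never granted.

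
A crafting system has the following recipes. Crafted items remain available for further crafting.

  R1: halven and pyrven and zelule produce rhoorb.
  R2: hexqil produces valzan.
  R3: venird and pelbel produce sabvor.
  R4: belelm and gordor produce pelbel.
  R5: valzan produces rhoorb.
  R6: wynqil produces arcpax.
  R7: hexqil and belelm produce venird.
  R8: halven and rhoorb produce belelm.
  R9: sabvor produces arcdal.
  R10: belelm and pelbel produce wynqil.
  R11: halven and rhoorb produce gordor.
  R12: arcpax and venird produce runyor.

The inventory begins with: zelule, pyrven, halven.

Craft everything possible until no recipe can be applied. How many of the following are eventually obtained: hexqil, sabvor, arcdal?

0

No rule produces hexqil, and it is not given.
sabvor would need venird and pelbel (R3), but venird is never obtained.
arcdal would need sabvor (R9), but sabvor is never obtained.
None of the 3 are reached.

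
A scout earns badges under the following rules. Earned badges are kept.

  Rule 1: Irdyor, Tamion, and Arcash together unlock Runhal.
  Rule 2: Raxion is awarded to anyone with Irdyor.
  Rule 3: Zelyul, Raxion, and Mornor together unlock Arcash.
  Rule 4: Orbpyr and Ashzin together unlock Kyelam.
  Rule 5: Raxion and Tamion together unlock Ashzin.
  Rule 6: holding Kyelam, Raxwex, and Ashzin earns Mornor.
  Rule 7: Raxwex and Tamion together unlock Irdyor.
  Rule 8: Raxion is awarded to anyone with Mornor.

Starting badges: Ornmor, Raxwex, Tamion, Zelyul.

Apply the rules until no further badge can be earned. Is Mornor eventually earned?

Mornor would need Kyelam, Raxwex, and Ashzin (Rule 6), but Kyelam is never earned.

No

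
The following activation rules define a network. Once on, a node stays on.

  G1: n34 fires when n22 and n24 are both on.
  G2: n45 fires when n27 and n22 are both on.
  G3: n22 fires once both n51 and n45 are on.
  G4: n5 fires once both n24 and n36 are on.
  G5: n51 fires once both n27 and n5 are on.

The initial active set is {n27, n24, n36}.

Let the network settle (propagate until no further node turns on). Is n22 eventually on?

n22 would need n51 and n45 (G3), but n45 never turns on.

No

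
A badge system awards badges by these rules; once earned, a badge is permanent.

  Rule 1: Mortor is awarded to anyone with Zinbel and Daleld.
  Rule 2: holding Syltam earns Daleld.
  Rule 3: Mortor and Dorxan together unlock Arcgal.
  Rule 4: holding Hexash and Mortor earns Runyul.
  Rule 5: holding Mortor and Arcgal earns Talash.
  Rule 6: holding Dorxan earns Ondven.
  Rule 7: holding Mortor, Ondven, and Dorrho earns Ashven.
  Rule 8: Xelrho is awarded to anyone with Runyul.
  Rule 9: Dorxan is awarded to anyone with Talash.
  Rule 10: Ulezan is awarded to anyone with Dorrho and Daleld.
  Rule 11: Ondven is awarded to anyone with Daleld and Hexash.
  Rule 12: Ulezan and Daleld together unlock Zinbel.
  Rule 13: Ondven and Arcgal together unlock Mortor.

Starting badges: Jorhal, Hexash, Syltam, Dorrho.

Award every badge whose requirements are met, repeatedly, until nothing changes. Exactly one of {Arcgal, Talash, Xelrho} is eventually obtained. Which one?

With Syltam, Daleld is earned (Rule 2).
With Dorrho and Daleld, Ulezan is earned (Rule 10).
With Ulezan and Daleld, Zinbel is earned (Rule 12).
With Zinbel and Daleld, Mortor is earned (Rule 1).
With Hexash and Mortor, Runyul is earned (Rule 4).
With Runyul, Xelrho is earned (Rule 8).
Arcgal would need Mortor and Dorxan (Rule 3), but Dorxan is never earned. Talash would need Mortor and Arcgal (Rule 5), but Arcgal is never earned.

Xelrho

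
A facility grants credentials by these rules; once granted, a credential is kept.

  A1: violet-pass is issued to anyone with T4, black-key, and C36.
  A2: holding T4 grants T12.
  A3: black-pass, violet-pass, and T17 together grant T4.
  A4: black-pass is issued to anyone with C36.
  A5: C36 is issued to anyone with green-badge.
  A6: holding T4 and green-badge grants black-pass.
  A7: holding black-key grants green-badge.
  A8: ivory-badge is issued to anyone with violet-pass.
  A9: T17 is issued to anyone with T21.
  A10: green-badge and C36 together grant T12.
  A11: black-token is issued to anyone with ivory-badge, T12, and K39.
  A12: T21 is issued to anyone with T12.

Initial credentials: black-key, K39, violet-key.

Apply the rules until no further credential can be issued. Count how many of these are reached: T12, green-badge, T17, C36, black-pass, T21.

Holding black-key grants green-badge (A7).
Holding green-badge grants C36 (A5).
Holding C36 grants black-pass (A4).
Holding green-badge and C36 grants T12 (A10).
Holding T12 grants T21 (A12).
Holding T21 grants T17 (A9).
T12: reached.
green-badge: reached.
T17: reached.
C36: reached.
black-pass: reached.
T21: reached.
All 6 are reached.

6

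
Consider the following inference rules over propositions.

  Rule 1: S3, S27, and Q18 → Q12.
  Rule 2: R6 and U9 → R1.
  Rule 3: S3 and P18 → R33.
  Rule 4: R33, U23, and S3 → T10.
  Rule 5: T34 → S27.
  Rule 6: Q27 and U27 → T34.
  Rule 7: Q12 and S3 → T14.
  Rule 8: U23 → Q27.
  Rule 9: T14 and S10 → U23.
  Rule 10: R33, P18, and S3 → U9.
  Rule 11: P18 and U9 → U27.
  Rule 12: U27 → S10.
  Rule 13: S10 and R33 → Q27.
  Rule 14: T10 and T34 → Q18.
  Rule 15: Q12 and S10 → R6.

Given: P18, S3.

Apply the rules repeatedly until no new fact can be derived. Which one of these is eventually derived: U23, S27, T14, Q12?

From S3 and P18, Rule 3 gives R33.
R33, P18, and S3 hold, so U9 follows (Rule 10).
From P18 and U9, Rule 11 gives U27.
From U27, Rule 12 gives S10.
From S10 and R33, Rule 13 gives Q27.
From Q27 and U27, Rule 6 gives T34.
T34 holds, so S27 follows (Rule 5).
T14 would need Q12 and S3 (Rule 7), but Q12 is never established. Q12 would need S3, S27, and Q18 (Rule 1), but Q18 is never established. U23 would need T14 and S10 (Rule 9), but T14 is never established.

S27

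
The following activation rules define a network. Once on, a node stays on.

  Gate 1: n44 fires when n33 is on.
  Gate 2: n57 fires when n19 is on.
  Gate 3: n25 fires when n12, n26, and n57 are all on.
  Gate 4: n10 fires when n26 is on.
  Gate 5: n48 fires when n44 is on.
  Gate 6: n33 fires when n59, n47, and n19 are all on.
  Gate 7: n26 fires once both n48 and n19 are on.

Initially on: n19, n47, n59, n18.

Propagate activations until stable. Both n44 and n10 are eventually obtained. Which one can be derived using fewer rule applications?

n44: n59, n47, and n19 are on, so n33 fires (Gate 6). n33 is on, so n44 fires (Gate 1). [2 rule applications]
n10: Gate 6: n59, n47, and n19 on → n33 on. Gate 1: n33 on → n44 on. n44 is on, so n48 fires (Gate 5). Gate 7: n48 and n19 on → n26 on. n26 is on, so n10 fires (Gate 4). [5 rule applications]
n44 needs fewer.

n44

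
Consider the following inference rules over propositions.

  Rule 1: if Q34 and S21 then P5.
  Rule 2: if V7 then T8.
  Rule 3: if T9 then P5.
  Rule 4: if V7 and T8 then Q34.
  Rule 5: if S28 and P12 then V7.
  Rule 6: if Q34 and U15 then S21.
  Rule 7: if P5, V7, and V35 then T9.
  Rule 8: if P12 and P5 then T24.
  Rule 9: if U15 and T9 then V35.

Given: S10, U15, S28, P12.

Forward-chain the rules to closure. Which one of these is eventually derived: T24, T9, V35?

T24

S28 and P12 hold, so V7 follows (Rule 5).
From V7, Rule 2 gives T8.
V7 and T8 hold, so Q34 follows (Rule 4).
Q34 and U15 hold, so S21 follows (Rule 6).
From Q34 and S21, Rule 1 gives P5.
P12 and P5 hold, so T24 follows (Rule 8).
V35 would need U15 and T9 (Rule 9), but T9 is never established. T9 would need P5, V7, and V35 (Rule 7), but V35 is never established.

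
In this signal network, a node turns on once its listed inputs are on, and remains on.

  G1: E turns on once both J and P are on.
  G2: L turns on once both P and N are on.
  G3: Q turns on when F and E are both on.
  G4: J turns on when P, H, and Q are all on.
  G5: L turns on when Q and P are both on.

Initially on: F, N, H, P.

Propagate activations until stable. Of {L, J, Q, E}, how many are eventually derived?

G2: P and N on → L on.
L: reached.
J would need P, H, and Q (G4), but Q never turns on.
Q would need F and E (G3), but E never turns on.
E would need J and P (G1), but J never turns on.
Reached: L — 1 of the 4.

1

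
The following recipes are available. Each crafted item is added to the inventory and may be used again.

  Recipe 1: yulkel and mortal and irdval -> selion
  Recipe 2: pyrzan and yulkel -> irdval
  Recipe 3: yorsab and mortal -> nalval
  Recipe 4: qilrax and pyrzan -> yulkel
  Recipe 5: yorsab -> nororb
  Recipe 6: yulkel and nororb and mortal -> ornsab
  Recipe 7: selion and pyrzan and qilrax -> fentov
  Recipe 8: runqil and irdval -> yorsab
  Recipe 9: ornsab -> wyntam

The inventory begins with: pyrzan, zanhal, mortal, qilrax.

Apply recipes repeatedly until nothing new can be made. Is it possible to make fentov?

Yes

Using Recipe 4, qilrax and pyrzan make yulkel.
Using Recipe 2, pyrzan and yulkel make irdval.
yulkel and mortal and irdval -> selion (Recipe 1).
selion and pyrzan and qilrax -> fentov (Recipe 7).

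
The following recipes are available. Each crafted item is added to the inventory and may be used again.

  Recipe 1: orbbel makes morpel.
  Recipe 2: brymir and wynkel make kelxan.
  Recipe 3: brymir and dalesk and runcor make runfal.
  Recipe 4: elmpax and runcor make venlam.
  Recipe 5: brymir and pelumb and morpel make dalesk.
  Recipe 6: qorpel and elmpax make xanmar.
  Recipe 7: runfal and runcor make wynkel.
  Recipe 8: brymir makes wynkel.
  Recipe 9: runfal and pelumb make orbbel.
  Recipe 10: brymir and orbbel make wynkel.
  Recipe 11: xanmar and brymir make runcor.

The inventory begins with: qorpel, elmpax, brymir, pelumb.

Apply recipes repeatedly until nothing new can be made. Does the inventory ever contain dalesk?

No

dalesk would need brymir, pelumb, and morpel (Recipe 5), but morpel is never obtained.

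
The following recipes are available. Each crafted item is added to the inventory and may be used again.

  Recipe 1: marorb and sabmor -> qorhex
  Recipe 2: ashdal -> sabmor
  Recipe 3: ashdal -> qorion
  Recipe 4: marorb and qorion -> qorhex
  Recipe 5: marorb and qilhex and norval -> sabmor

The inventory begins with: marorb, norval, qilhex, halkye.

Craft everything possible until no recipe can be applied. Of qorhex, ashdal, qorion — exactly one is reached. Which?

Using Recipe 5, marorb, qilhex, and norval make sabmor.
marorb and sabmor -> qorhex (Recipe 1).
qorion would need ashdal (Recipe 3), but ashdal is never obtained. No rule produces ashdal, and it is not given.

qorhex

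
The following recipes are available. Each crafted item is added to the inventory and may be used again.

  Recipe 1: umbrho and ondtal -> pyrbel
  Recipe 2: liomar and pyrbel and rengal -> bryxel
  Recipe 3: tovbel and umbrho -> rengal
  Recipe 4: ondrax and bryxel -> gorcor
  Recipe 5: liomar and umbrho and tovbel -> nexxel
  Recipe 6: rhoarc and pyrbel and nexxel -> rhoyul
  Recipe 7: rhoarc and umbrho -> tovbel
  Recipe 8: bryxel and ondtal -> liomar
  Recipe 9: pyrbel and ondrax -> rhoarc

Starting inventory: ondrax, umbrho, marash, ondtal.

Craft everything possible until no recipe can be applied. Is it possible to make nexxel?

No

nexxel would need liomar, umbrho, and tovbel (Recipe 5), but liomar is never obtained.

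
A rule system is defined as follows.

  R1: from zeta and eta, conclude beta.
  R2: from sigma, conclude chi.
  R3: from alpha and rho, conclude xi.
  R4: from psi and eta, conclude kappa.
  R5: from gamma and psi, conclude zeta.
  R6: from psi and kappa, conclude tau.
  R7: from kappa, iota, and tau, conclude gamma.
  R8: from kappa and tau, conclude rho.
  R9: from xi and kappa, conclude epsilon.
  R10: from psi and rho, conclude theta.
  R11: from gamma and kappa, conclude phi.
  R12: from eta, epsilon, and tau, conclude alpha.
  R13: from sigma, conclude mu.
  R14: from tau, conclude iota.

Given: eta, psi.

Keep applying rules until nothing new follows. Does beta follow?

Yes

From psi and eta, R4 gives kappa.
psi and kappa hold, so tau follows (R6).
From tau, R14 gives iota.
From kappa, iota, and tau, R7 gives gamma.
gamma and psi hold, so zeta follows (R5).
zeta and eta hold, so beta follows (R1).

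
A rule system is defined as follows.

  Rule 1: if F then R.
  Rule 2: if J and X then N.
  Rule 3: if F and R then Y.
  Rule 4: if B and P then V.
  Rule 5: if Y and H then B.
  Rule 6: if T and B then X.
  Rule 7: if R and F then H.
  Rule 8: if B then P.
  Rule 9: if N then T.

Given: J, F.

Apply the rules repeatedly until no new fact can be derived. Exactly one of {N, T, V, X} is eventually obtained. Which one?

V

F holds, so R follows (Rule 1).
R and F hold, so H follows (Rule 7).
From F and R, Rule 3 gives Y.
From Y and H, Rule 5 gives B.
B holds, so P follows (Rule 8).
From B and P, Rule 4 gives V.
X would need T and B (Rule 6), but T is never established. N would need J and X (Rule 2), but X is never established. T would need N (Rule 9), but N is never established.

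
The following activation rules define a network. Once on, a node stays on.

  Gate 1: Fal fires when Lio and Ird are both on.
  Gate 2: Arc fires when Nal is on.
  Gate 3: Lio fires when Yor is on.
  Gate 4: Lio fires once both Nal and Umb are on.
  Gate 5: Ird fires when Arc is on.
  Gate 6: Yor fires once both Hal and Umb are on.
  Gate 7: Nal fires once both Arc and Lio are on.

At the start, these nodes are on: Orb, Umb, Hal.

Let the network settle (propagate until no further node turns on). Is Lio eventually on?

Hal and Umb are on, so Yor fires (Gate 6).
Gate 3: Yor on → Lio on.

Yes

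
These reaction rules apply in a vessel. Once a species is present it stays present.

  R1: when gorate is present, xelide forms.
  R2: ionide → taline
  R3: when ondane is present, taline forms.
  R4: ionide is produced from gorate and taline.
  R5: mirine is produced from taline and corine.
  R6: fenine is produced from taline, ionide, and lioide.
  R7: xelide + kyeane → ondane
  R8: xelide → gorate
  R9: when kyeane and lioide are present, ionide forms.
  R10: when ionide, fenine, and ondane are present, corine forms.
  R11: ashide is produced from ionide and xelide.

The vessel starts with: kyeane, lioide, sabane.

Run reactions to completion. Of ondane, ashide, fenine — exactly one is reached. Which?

fenine

kyeane and lioide present → ionide forms (R9).
ionide present → taline forms (R2).
taline, ionide, and lioide present → fenine forms (R6).
ondane would need xelide and kyeane (R7), but xelide never forms. ashide would need ionide and xelide (R11), but xelide never forms.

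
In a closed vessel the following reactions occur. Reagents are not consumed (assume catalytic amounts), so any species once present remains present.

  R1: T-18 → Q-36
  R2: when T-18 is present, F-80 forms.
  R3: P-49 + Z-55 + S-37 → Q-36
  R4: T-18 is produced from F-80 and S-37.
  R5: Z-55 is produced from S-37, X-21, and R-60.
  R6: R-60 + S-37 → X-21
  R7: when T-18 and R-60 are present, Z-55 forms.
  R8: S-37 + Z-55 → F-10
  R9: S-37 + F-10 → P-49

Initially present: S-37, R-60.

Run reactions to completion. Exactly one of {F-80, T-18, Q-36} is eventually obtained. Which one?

R-60 and S-37 present → X-21 forms (R6).
S-37, X-21, and R-60 present → Z-55 forms (R5).
S-37 and Z-55 present → F-10 forms (R8).
S-37 and F-10 present → P-49 forms (R9).
P-49, Z-55, and S-37 present → Q-36 forms (R3).
T-18 would need F-80 and S-37 (R4), but F-80 never forms. F-80 would need T-18 (R2), but T-18 never forms.

Q-36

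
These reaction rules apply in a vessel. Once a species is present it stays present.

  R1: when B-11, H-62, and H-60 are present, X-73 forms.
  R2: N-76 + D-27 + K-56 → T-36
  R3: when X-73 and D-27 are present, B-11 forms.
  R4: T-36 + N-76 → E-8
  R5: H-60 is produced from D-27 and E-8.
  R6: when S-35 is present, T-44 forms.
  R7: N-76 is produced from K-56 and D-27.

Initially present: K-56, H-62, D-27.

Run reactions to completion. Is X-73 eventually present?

No

X-73 would need B-11, H-62, and H-60 (R1), but B-11 never forms.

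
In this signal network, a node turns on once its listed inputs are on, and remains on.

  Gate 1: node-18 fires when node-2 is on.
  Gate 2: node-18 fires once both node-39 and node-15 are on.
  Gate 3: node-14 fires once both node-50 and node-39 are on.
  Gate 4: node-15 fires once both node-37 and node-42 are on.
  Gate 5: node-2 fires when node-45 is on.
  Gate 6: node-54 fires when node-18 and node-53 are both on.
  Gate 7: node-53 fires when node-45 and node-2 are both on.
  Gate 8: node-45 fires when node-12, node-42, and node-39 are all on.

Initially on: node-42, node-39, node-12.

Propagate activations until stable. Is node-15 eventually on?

No

node-15 would need node-37 and node-42 (Gate 4), but node-37 never turns on.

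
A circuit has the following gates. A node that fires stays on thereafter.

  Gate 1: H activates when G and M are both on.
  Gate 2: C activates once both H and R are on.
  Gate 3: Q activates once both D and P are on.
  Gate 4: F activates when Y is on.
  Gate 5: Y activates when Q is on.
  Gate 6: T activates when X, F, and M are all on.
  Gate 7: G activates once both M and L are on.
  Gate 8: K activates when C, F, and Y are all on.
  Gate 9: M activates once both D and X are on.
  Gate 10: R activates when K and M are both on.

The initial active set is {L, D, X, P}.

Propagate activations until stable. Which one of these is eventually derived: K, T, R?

D and X are on, so M activates (Gate 9).
Gate 3: D and P on → Q on.
Gate 5: Q on → Y on.
Y is on, so F activates (Gate 4).
X, F, and M are on, so T activates (Gate 6).
K would need C, F, and Y (Gate 8), but C never turns on. R would need K and M (Gate 10), but K never turns on.

T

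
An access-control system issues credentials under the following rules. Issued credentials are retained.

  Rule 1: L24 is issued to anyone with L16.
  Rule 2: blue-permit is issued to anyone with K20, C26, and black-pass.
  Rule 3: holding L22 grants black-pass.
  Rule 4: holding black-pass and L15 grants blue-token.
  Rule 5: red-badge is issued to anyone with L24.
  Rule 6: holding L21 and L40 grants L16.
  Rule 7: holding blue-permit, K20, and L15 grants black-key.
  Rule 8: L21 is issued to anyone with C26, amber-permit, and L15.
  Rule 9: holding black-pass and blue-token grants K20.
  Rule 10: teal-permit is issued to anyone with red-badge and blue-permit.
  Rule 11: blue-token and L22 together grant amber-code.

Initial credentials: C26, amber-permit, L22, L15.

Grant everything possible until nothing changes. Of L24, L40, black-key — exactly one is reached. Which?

black-key

Holding L22 grants black-pass (Rule 3).
Holding black-pass and L15 grants blue-token (Rule 4).
Holding black-pass and blue-token grants K20 (Rule 9).
Holding K20, C26, and black-pass grants blue-permit (Rule 2).
Holding blue-permit, K20, and L15 grants black-key (Rule 7).
No rule produces L40, and it is not given. L24 would need L16 (Rule 1), but L16 is never granted.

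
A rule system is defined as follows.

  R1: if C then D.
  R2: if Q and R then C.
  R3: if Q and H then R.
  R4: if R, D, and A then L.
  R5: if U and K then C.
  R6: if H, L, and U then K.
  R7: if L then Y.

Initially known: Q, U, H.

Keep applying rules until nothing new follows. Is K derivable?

K would need H, L, and U (R6), but L is never established.

No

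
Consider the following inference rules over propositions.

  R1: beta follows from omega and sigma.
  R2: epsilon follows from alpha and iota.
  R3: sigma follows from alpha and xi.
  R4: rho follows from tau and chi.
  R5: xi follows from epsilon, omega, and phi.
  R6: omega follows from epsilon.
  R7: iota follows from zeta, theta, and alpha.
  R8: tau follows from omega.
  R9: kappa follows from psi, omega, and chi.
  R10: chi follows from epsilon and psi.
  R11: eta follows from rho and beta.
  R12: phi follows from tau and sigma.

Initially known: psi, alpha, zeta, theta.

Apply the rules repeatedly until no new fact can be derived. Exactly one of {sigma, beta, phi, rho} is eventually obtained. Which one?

rho

From zeta, theta, and alpha, R7 gives iota.
From alpha and iota, R2 gives epsilon.
From epsilon and psi, R10 gives chi.
epsilon holds, so omega follows (R6).
From omega, R8 gives tau.
From tau and chi, R4 gives rho.
sigma would need alpha and xi (R3), but xi is never established. phi would need tau and sigma (R12), but sigma is never established. beta would need omega and sigma (R1), but sigma is never established.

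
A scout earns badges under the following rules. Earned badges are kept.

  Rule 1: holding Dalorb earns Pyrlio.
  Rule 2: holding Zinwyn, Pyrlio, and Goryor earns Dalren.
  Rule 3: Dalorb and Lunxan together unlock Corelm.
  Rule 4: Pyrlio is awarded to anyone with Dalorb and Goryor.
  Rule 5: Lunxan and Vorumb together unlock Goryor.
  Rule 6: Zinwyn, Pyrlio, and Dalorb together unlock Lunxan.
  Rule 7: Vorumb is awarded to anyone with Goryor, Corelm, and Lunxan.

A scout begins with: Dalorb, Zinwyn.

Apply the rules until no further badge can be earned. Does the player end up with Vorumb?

Vorumb would need Goryor, Corelm, and Lunxan (Rule 7), but Goryor is never earned.

No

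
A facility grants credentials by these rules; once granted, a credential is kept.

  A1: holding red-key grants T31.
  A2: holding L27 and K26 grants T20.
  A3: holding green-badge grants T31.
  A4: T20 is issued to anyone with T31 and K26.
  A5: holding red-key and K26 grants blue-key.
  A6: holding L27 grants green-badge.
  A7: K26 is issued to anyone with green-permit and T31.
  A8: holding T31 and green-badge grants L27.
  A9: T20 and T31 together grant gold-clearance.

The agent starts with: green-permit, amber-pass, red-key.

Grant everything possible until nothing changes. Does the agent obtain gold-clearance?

Yes

Holding red-key grants T31 (A1).
Holding green-permit and T31 grants K26 (A7).
Holding T31 and K26 grants T20 (A4).
Holding T20 and T31 grants gold-clearance (A9).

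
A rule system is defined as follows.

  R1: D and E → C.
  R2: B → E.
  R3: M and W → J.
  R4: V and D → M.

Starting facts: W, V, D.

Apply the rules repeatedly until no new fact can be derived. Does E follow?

E would need B (R2), but B is never established.

No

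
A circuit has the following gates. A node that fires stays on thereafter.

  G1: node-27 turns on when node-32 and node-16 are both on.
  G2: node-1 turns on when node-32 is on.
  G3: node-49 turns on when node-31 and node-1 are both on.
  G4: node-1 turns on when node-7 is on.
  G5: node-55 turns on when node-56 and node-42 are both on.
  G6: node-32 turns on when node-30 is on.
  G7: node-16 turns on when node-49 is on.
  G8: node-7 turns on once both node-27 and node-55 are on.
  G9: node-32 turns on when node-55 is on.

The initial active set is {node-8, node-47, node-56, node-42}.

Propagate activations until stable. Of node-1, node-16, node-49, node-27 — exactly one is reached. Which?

G5: node-56 and node-42 on → node-55 on.
node-55 is on, so node-32 turns on (G9).
node-32 is on, so node-1 turns on (G2).
node-27 would need node-32 and node-16 (G1), but node-16 never turns on. node-49 would need node-31 and node-1 (G3), but node-31 never turns on. node-16 would need node-49 (G7), but node-49 never turns on.

node-1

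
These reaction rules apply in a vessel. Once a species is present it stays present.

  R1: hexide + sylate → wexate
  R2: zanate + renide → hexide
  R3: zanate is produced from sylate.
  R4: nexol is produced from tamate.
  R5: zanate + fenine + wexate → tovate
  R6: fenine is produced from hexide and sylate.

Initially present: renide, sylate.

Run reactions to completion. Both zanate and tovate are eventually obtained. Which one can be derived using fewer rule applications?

zanate

zanate: sylate present → zanate forms (R3). [1 rule application]
tovate: sylate present → zanate forms (R3). zanate and renide present → hexide forms (R2). hexide and sylate present → fenine forms (R6). hexide and sylate present → wexate forms (R1). zanate, fenine, and wexate present → tovate forms (R5). [5 rule applications]
zanate needs fewer.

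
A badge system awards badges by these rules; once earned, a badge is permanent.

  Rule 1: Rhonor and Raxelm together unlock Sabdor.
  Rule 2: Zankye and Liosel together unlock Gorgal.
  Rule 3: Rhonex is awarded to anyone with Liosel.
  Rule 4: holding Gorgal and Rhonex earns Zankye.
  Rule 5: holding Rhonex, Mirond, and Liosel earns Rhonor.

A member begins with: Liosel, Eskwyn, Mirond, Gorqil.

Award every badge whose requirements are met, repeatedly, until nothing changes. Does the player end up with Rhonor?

Yes

With Liosel, Rhonex is earned (Rule 3).
With Rhonex, Mirond, and Liosel, Rhonor is earned (Rule 5).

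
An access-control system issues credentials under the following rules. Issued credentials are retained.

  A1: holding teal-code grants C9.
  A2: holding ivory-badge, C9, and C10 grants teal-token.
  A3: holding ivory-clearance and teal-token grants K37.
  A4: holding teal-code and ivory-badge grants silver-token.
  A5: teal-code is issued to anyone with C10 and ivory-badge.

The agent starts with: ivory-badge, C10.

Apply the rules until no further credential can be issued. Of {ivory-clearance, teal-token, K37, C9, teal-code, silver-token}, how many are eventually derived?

Holding C10 and ivory-badge grants teal-code (A5).
Holding teal-code grants C9 (A1).
Holding teal-code and ivory-badge grants silver-token (A4).
Holding ivory-badge, C9, and C10 grants teal-token (A2).
No rule produces ivory-clearance, and it is not given.
teal-token: reached.
K37 would need ivory-clearance and teal-token (A3), but ivory-clearance is never granted.
C9: reached.
teal-code: reached.
silver-token: reached.
Reached: teal-token, C9, teal-code, and silver-token — 4 of the 6.

4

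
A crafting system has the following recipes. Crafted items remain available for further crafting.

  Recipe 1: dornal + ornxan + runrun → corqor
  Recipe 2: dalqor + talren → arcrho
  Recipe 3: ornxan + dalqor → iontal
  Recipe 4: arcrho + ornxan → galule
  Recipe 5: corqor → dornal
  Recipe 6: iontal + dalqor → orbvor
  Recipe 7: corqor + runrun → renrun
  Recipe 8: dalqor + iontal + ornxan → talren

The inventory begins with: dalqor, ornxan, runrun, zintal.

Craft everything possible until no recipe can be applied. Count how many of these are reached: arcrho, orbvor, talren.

3

ornxan + dalqor → iontal (Recipe 3).
Using Recipe 8, dalqor, iontal, and ornxan make talren.
Using Recipe 6, iontal and dalqor make orbvor.
Using Recipe 2, dalqor and talren make arcrho.
arcrho: reached.
orbvor: reached.
talren: reached.
All 3 are reached.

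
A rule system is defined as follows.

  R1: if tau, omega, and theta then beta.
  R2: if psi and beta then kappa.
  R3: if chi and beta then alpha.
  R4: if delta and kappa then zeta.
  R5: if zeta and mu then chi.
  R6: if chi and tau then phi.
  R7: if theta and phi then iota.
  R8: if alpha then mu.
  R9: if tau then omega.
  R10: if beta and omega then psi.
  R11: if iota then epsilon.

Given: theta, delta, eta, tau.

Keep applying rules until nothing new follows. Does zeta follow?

tau holds, so omega follows (R9).
tau, omega, and theta hold, so beta follows (R1).
beta and omega hold, so psi follows (R10).
psi and beta hold, so kappa follows (R2).
delta and kappa hold, so zeta follows (R4).

Yes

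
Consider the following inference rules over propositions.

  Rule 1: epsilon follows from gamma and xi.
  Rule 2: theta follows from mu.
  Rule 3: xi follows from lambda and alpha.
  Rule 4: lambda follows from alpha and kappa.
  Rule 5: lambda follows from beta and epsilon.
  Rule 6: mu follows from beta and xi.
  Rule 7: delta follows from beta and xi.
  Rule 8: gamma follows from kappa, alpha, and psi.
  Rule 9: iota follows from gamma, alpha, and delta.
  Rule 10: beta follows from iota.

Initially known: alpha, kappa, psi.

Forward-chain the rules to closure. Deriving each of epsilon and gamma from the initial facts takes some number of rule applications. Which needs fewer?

gamma: kappa, alpha, and psi hold, so gamma follows (Rule 8). [1 rule application]
epsilon: From kappa, alpha, and psi, Rule 8 gives gamma. alpha and kappa hold, so lambda follows (Rule 4). lambda and alpha hold, so xi follows (Rule 3). gamma and xi hold, so epsilon follows (Rule 1). [4 rule applications]
gamma needs fewer.

gamma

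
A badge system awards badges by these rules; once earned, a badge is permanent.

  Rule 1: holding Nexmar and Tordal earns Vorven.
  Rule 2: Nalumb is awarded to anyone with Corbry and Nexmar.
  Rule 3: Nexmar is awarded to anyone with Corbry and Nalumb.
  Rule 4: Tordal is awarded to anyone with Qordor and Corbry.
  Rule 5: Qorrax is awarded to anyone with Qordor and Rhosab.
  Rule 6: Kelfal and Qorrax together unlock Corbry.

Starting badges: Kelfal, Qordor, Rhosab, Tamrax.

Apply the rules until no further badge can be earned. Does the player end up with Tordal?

Yes

With Qordor and Rhosab, Qorrax is earned (Rule 5).
With Kelfal and Qorrax, Corbry is earned (Rule 6).
With Qordor and Corbry, Tordal is earned (Rule 4).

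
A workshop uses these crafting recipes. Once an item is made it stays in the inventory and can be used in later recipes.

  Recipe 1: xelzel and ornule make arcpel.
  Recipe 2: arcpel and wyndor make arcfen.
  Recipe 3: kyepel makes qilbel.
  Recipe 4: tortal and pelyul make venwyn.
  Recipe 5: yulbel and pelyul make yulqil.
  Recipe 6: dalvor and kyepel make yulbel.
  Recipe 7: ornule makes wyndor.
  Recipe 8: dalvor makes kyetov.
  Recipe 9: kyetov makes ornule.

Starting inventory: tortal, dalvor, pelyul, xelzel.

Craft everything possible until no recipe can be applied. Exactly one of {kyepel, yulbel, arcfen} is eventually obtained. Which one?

Using Recipe 8, dalvor makes kyetov.
Using Recipe 9, kyetov makes ornule.
xelzel and ornule → arcpel (Recipe 1).
ornule → wyndor (Recipe 7).
Using Recipe 2, arcpel and wyndor make arcfen.
yulbel would need dalvor and kyepel (Recipe 6), but kyepel is never obtained. No rule produces kyepel, and it is not given.

arcfen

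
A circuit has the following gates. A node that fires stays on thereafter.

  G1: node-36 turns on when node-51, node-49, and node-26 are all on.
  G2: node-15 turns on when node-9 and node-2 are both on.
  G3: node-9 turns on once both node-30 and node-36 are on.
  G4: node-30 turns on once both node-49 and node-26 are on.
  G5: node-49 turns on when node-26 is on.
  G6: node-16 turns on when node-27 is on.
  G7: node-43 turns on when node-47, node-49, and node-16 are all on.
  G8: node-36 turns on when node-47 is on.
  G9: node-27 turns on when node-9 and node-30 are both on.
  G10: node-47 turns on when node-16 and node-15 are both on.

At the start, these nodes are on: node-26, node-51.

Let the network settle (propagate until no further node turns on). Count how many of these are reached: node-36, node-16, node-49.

3

G5: node-26 on → node-49 on.
G1: node-51, node-49, and node-26 on → node-36 on.
node-49 and node-26 are on, so node-30 turns on (G4).
node-30 and node-36 are on, so node-9 turns on (G3).
node-9 and node-30 are on, so node-27 turns on (G9).
G6: node-27 on → node-16 on.
node-36: reached.
node-16: reached.
node-49: reached.
All 3 are reached.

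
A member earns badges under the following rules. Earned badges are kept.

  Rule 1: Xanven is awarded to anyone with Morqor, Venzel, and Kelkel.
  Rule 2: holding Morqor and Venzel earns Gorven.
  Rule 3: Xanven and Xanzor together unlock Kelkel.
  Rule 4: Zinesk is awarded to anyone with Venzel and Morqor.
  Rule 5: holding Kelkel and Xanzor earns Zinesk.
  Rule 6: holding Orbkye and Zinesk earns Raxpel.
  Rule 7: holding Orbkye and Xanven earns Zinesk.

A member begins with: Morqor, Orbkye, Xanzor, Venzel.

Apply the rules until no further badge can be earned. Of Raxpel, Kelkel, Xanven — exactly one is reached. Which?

Raxpel

With Venzel and Morqor, Zinesk is earned (Rule 4).
With Orbkye and Zinesk, Raxpel is earned (Rule 6).
Kelkel would need Xanven and Xanzor (Rule 3), but Xanven is never earned. Xanven would need Morqor, Venzel, and Kelkel (Rule 1), but Kelkel is never earned.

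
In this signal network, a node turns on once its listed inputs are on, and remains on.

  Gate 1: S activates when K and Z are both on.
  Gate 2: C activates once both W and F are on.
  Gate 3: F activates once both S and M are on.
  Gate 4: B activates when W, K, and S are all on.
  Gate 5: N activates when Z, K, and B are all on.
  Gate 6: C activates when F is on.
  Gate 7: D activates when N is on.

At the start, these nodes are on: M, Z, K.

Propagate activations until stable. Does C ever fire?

K and Z are on, so S activates (Gate 1).
Gate 3: S and M on → F on.
Gate 6: F on → C on.

Yes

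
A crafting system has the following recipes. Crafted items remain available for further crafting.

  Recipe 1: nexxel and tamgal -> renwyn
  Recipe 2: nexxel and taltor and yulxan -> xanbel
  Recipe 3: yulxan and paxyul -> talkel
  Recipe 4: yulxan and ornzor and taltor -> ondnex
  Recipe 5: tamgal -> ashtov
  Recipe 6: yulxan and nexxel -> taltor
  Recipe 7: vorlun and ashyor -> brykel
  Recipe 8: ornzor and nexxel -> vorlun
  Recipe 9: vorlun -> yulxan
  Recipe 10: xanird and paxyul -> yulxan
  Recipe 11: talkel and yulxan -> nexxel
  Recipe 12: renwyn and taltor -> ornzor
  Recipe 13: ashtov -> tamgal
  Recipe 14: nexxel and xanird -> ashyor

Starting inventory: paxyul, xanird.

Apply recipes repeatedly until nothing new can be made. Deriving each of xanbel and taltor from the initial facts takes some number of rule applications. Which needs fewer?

taltor

taltor: Using Recipe 10, xanird and paxyul make yulxan. Using Recipe 3, yulxan and paxyul make talkel. Using Recipe 11, talkel and yulxan make nexxel. yulxan and nexxel -> taltor (Recipe 6). [4 rule applications]
xanbel: xanird and paxyul -> yulxan (Recipe 10). Using Recipe 3, yulxan and paxyul make talkel. talkel and yulxan -> nexxel (Recipe 11). yulxan and nexxel -> taltor (Recipe 6). nexxel and taltor and yulxan -> xanbel (Recipe 2). [5 rule applications]
taltor needs fewer.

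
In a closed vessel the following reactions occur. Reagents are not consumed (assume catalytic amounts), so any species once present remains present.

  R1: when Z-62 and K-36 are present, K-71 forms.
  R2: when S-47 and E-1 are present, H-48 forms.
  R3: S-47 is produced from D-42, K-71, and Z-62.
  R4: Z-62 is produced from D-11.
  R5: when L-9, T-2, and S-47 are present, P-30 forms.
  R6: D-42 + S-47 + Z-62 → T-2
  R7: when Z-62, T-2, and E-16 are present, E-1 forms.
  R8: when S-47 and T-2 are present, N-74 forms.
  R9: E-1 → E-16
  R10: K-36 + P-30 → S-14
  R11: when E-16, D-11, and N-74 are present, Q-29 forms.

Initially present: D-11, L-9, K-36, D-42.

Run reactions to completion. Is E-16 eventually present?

E-16 would need E-1 (R9), but E-1 never forms.

No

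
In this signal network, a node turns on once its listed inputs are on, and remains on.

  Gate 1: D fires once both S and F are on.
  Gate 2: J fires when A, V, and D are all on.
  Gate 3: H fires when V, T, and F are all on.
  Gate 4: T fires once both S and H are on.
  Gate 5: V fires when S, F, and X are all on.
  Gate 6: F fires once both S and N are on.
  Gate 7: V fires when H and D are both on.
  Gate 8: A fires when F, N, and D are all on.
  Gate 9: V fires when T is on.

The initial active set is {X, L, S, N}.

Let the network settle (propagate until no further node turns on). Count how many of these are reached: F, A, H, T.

2

Gate 6: S and N on → F on.
S and F are on, so D fires (Gate 1).
F, N, and D are on, so A fires (Gate 8).
F: reached.
A: reached.
H would need V, T, and F (Gate 3), but T never turns on.
T would need S and H (Gate 4), but H never turns on.
Reached: F and A — 2 of the 4.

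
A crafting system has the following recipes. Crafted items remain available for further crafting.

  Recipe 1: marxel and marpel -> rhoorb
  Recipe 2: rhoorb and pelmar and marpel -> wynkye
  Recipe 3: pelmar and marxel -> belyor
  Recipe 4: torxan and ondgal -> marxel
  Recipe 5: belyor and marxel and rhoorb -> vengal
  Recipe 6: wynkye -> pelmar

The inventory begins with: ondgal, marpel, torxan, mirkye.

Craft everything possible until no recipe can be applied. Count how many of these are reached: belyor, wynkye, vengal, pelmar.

belyor would need pelmar and marxel (Recipe 3), but pelmar is never obtained.
wynkye would need rhoorb, pelmar, and marpel (Recipe 2), but pelmar is never obtained.
vengal would need belyor, marxel, and rhoorb (Recipe 5), but belyor is never obtained.
pelmar would need wynkye (Recipe 6), but wynkye is never obtained.
None of the 4 are reached.

0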